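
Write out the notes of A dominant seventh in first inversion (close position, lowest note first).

C#, E, G, A

A dominant seventh is A–C#–E–G. First inversion puts the third (C#) in the bass, with the remaining tones above: C#, E, G, A.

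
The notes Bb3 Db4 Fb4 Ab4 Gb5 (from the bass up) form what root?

Reordering Bb, Db, Fb, Ab, Gb into stacked thirds gives Gb–Bb–Db–Fb–Ab; the bottom of that stack, Gb, is the root.

Gb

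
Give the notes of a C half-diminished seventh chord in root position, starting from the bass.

C half-diminished seventh is C–Eb–Gb–Bb. Root position puts the root (C) in the bass, with the remaining tones above: C, Eb, Gb, Bb.

C, Eb, Gb, Bb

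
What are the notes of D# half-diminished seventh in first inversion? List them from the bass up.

F#, A, C#, D#

Spelling D# half-diminished seventh: D#–F#–A–C#. In first inversion the third is bass, giving F#, A, C#, D# from the bottom.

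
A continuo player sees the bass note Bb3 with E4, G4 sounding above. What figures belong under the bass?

The notes Bb, E, G stack in thirds as E–G–Bb — an E diminished triad. The bass Bb is the fifth, so this is second inversion: figured 6/4.

6/4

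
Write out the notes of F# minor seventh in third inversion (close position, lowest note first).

E, F#, A, C#

The chord tones are F#–A–C#–E. With the seventh (E) lowest for third inversion: E, F#, A, C#.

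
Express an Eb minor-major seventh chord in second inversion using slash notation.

Second inversion of Eb minor-major seventh has the fifth (Bb) in the bass. As a slash chord: Ebm(maj7)/Bb.

Ebm(maj7)/Bb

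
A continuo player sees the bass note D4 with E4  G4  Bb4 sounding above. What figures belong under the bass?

4/2

The notes D, E, G, Bb stack in thirds as E–G–Bb–D — an E half-diminished seventh chord. The bass D is the seventh, so this is third inversion: figured 4/2.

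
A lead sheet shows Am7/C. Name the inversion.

first inversion

Am7/C means A minor seventh with C in the bass. C is the third of A minor seventh (A–C–E–G), so this is first inversion.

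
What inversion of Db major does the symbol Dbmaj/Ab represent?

second inversion

Dbmaj/Ab means Db major with Ab in the bass. Ab is the fifth of Db major (Db–F–Ab), so this is second inversion.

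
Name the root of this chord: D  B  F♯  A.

Reordering D, B, F#, A into stacked thirds gives B–D–F#–A; the bottom of that stack, B, is the root.

B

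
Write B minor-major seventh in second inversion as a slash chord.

Bm(maj7)/F#

Second inversion of B minor-major seventh has the fifth (F#) in the bass. As a slash chord: Bm(maj7)/F#.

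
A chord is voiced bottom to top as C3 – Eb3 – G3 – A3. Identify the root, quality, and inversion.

A half-diminished seventh, first inversion

Reducing to letter names: C, Eb, G, A. These stack in thirds as A–C–Eb–G — an A half-diminished seventh chord.
The lowest note is C, the third of the chord, so this is first inversion (figured bass 6/5).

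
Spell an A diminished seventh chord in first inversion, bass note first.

The chord tones are A–C–Eb–Gb. With the third (C) lowest for first inversion: C, Eb, Gb, A.

C, Eb, Gb, A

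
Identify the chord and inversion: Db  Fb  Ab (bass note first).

Db minor, root position

The distinct note names are Db, Fb, Ab. Stacked in thirds they read Db–Fb–Ab, which is a minor triad on Db.
The lowest note is Db, the root of the chord, so this is root position (figured bass 5/3).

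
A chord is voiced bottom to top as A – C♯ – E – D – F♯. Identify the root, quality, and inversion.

The pitch classes A, C#, E, D, F# arrange in thirds as D–F#–A–C#–E: a D major ninth chord.
The lowest note is A, the fifth of the chord, so this is second inversion.

D major ninth, second inversion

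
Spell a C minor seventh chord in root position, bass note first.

The chord tones are C–Eb–G–Bb. With the root (C) lowest for root position: C, Eb, G, Bb.

C, Eb, G, Bb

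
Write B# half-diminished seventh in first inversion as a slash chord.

B#ø7/D#

First inversion of B# half-diminished seventh has the third (D#) in the bass. As a slash chord: B#ø7/D#.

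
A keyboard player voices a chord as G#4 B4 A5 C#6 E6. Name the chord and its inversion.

A major ninth, third inversion

The distinct note names are G#, B, A, C#, E. Stacked in thirds they read A–C#–E–G#–B, which is a major ninth chord on A.
The lowest note is G#, the seventh of the chord, so this is third inversion.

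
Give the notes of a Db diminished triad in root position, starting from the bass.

The chord tones are Db–Fb–Abb. With the root (Db) lowest for root position: Db, Fb, Abb.

Db, Fb, Abb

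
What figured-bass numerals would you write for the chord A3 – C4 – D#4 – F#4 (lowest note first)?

The notes A, C, D#, F# stack in thirds as D#–F#–A–C — a D# diminished seventh chord. The bass A is the fifth, so this is second inversion: figured 4/3.

4/3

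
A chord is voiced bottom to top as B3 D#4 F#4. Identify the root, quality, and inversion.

The distinct note names are B, D#, F#. Stacked in thirds they read B–D#–F#, which is a major triad on B.
With the root (B) in the bass, the chord is in root position (figured bass 5/3).

B major, root position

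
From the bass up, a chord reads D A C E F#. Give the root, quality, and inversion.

D dominant ninth, root position

The distinct note names are D, A, C, E, F#. Stacked in thirds they read D–F#–A–C–E, which is a dominant ninth chord on D.
The lowest note is D, the root of the chord, so this is root position.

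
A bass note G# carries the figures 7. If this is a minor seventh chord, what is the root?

The figures 7 mean the root of the chord is in the bass. If G# is the root of a minor seventh chord, the root is G# (chord tones G#–B–D#–F#).

G#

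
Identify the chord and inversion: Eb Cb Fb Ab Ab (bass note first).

The distinct note names are Eb, Cb, Fb, Ab. Stacked in thirds they read Fb–Ab–Cb–Eb, which is a major seventh chord on Fb.
The lowest note is Eb, the seventh of the chord, so this is third inversion (figured bass 4/2).

Fb major seventh, third inversion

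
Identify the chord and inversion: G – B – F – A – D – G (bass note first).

G dominant ninth, root position

The pitch classes G, B, F, A, D arrange in thirds as G–B–D–F–A: a G dominant ninth chord.
With the root (G) in the bass, the chord is in root position.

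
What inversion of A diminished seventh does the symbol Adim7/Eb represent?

Adim7/Eb means A diminished seventh with Eb in the bass. Eb is the fifth of A diminished seventh (A–C–Eb–Gb), so this is second inversion.

second inversion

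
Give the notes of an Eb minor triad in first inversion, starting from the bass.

Gb, Bb, Eb

Spelling Eb minor: Eb–Gb–Bb. In first inversion the third is bass, giving Gb, Bb, Eb from the bottom.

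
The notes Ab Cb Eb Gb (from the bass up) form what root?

Ab

Ab, Cb, Eb, Gb are the tones of an Ab minor seventh chord (Ab–Cb–Eb–Gb), making Ab the root.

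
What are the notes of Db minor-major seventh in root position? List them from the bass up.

Db, Fb, Ab, C

Db minor-major seventh is Db–Fb–Ab–C. Root position puts the root (Db) in the bass, with the remaining tones above: Db, Fb, Ab, C.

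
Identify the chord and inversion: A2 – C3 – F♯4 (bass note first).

F# diminished, first inversion

The distinct note names are A, C, F#. Stacked in thirds they read F#–A–C, which is a diminished triad on F#.
With the third (A) in the bass, the chord is in first inversion (figured bass 6).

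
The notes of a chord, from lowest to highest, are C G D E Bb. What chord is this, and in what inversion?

C dominant ninth, root position

The pitch classes C, G, D, E, Bb arrange in thirds as C–E–G–Bb–D: a C dominant ninth chord.
With the root (C) in the bass, the chord is in root position.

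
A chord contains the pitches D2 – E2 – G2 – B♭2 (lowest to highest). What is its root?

Reordering D, E, G, Bb into stacked thirds gives E–G–Bb–D; the bottom of that stack, E, is the root.

E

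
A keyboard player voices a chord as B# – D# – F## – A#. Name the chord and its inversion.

The distinct note names are B#, D#, F##, A#. Stacked in thirds they read B#–D#–F##–A#, which is a minor seventh chord on B#.
The lowest note is B#, the root of the chord, so this is root position (figured bass 7).

B# minor seventh, root position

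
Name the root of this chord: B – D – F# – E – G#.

Reordering B, D, F#, E, G# into stacked thirds gives E–G#–B–D–F#; the bottom of that stack, E, is the root.

E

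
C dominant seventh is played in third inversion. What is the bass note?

In third inversion the seventh is lowest. For C dominant seventh (C–E–G–Bb) that is Bb.

Bb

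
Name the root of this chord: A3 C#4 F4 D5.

D

A, C#, F, D are the tones of a D minor-major seventh chord (D–F–A–C#), making D the root.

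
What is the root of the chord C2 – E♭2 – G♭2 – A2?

A

C, Eb, Gb, A are the tones of an A diminished seventh chord (A–C–Eb–Gb), making A the root.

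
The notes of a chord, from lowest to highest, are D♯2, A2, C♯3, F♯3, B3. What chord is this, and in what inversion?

B dominant ninth, first inversion

The pitch classes D#, A, C#, F#, B arrange in thirds as B–D#–F#–A–C#: a B dominant ninth chord.
D# is the third of B dominant ninth; third in the bass means first inversion.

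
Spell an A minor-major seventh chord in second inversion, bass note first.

E, G#, A, C

A minor-major seventh is A–C–E–G#. Second inversion puts the fifth (E) in the bass, with the remaining tones above: E, G#, A, C.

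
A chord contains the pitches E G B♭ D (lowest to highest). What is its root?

E

Reordering E, G, Bb, D into stacked thirds gives E–G–Bb–D; the bottom of that stack, E, is the root.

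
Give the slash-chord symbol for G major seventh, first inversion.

Gmaj7/B

First inversion of G major seventh has the third (B) in the bass. As a slash chord: Gmaj7/B.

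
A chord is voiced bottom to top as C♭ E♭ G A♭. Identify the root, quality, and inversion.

Reducing to letter names: Cb, Eb, G, Ab. These stack in thirds as Ab–Cb–Eb–G — an Ab minor-major seventh chord.
The lowest note is Cb, the third of the chord, so this is first inversion (figured bass 6/5).

Ab minor-major seventh, first inversion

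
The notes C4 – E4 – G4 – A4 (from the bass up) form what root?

Reordering C, E, G, A into stacked thirds gives A–C–E–G; the bottom of that stack, A, is the root.

A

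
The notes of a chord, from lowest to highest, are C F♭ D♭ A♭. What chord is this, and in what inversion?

The pitch classes C, Fb, Db, Ab arrange in thirds as Db–Fb–Ab–C: a Db minor-major seventh chord.
The lowest note is C, the seventh of the chord, so this is third inversion (figured bass 4/2).

Db minor-major seventh, third inversion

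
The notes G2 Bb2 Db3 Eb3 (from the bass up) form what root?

G, Bb, Db, Eb are the tones of an Eb dominant seventh chord (Eb–G–Bb–Db), making Eb the root.

Eb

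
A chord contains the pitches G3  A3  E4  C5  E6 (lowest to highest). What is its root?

The distinct letter names are G, A, E, C. Arranged as a stack of thirds they read A–C–E–G, so A is the root (an A minor seventh chord).

A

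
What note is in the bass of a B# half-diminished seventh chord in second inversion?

F#

B# half-diminished seventh is B#–D#–F#–A#. Second inversion places the fifth in the bass: F#.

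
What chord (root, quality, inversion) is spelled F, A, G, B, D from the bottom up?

The distinct note names are F, A, G, B, D. Stacked in thirds they read G–B–D–F–A, which is a dominant ninth chord on G.
F is the seventh of G dominant ninth; seventh in the bass means third inversion.

G dominant ninth, third inversion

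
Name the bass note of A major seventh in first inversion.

C#

The third of A major seventh (A–C#–E–G#) is C#; that is the bass in first inversion.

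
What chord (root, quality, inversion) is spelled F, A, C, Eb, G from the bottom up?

F dominant ninth, root position

Reducing to letter names: F, A, C, Eb, G. These stack in thirds as F–A–C–Eb–G — an F dominant ninth chord.
The lowest note is F, the root of the chord, so this is root position.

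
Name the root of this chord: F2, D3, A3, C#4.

F, D, A, C# are the tones of a D minor-major seventh chord (D–F–A–C#), making D the root.

D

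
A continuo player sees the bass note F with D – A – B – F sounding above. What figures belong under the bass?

The notes F, D, A, B stack in thirds as B–D–F–A — a B half-diminished seventh chord. The bass F is the fifth, so this is second inversion: figured 4/3.

4/3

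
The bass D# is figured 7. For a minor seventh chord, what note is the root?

The figures 7 mean the root of the chord is in the bass. If D# is the root of a minor seventh chord, the root is D# (chord tones D#–F#–A#–C#).

D#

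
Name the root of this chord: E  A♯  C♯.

Reordering E, A#, C# into stacked thirds gives A#–C#–E; the bottom of that stack, A#, is the root.

A#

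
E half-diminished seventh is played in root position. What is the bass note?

E half-diminished seventh is E–G–Bb–D. Root position places the root in the bass: E.

E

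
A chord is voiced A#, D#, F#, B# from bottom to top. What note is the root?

The distinct letter names are A#, D#, F#, B#. Arranged as a stack of thirds they read B#–D#–F#–A#, so B# is the root (a B# half-diminished seventh chord).

B#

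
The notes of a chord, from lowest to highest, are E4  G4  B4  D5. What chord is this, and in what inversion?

The pitch classes E, G, B, D arrange in thirds as E–G–B–D: an E minor seventh chord.
E is the root of E minor seventh; root in the bass means root position (figured bass 7).

E minor seventh, root position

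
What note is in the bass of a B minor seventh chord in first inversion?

B minor seventh is B–D–F#–A. First inversion places the third in the bass: D.

D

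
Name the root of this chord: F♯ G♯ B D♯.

The distinct letter names are F#, G#, B, D#. Arranged as a stack of thirds they read G#–B–D#–F#, so G# is the root (a G# minor seventh chord).

G#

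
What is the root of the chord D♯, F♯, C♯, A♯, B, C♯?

The distinct letter names are D#, F#, C#, A#, B. Arranged as a stack of thirds they read B–D#–F#–A#–C#, so B is the root (a B major ninth chord).

B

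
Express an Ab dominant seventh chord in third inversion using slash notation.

Ab7/Gb

Third inversion of Ab dominant seventh has the seventh (Gb) in the bass. As a slash chord: Ab7/Gb.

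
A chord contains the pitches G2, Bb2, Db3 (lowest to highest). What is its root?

Reordering G, Bb, Db into stacked thirds gives G–Bb–Db; the bottom of that stack, G, is the root.

G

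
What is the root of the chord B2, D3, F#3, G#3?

G#

Reordering B, D, F#, G# into stacked thirds gives G#–B–D–F#; the bottom of that stack, G#, is the root.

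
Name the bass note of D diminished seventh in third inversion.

The seventh of D diminished seventh (D–F–Ab–Cb) is Cb; that is the bass in third inversion.

Cb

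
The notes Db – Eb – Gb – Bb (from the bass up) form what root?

The distinct letter names are Db, Eb, Gb, Bb. Arranged as a stack of thirds they read Eb–Gb–Bb–Db, so Eb is the root (an Eb minor seventh chord).

Eb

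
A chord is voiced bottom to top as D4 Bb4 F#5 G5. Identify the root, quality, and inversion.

Reducing to letter names: D, Bb, F#, G. These stack in thirds as G–Bb–D–F# — a G minor-major seventh chord.
The lowest note is D, the fifth of the chord, so this is second inversion (figured bass 4/3).

G minor-major seventh, second inversion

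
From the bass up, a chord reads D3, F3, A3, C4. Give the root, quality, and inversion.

The pitch classes D, F, A, C arrange in thirds as D–F–A–C: a D minor seventh chord.
The lowest note is D, the root of the chord, so this is root position (figured bass 7).

D minor seventh, root position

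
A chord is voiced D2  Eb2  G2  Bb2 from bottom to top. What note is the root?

Eb

Reordering D, Eb, G, Bb into stacked thirds gives Eb–G–Bb–D; the bottom of that stack, Eb, is the root.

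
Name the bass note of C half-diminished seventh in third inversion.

Bb

C half-diminished seventh is C–Eb–Gb–Bb. Third inversion places the seventh in the bass: Bb.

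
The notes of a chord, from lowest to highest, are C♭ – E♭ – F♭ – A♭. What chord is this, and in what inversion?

The pitch classes Cb, Eb, Fb, Ab arrange in thirds as Fb–Ab–Cb–Eb: an Fb major seventh chord.
Cb is the fifth of Fb major seventh; fifth in the bass means second inversion (figured bass 4/3).

Fb major seventh, second inversion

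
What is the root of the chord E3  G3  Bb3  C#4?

C#

The distinct letter names are E, G, Bb, C#. Arranged as a stack of thirds they read C#–E–G–Bb, so C# is the root (a C# diminished seventh chord).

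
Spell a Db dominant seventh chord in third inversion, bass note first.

Db dominant seventh is Db–F–Ab–Cb. Third inversion puts the seventh (Cb) in the bass, with the remaining tones above: Cb, Db, F, Ab.

Cb, Db, F, Ab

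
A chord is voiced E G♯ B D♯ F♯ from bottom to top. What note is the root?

E

The distinct letter names are E, G#, B, D#, F#. Arranged as a stack of thirds they read E–G#–B–D#–F#, so E is the root (an E major ninth chord).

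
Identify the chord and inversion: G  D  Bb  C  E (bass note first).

C dominant ninth, second inversion

Reducing to letter names: G, D, Bb, C, E. These stack in thirds as C–E–G–Bb–D — a C dominant ninth chord.
The lowest note is G, the fifth of the chord, so this is second inversion.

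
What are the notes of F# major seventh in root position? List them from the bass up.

F#, A#, C#, E#

The chord tones are F#–A#–C#–E#. With the root (F#) lowest for root position: F#, A#, C#, E#.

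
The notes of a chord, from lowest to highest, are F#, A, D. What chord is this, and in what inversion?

The distinct note names are F#, A, D. Stacked in thirds they read D–F#–A, which is a major triad on D.
F# is the third of D major; third in the bass means first inversion (figured bass 6).

D major, first inversion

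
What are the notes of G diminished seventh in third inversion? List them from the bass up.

Fb, G, Bb, Db

G diminished seventh is G–Bb–Db–Fb. Third inversion puts the seventh (Fb) in the bass, with the remaining tones above: Fb, G, Bb, Db.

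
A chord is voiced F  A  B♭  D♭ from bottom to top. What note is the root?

Bb

Reordering F, A, Bb, Db into stacked thirds gives Bb–Db–F–A; the bottom of that stack, Bb, is the root.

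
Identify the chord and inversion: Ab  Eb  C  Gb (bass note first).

Ab dominant seventh, root position

The distinct note names are Ab, Eb, C, Gb. Stacked in thirds they read Ab–C–Eb–Gb, which is a dominant seventh chord on Ab.
The lowest note is Ab, the root of the chord, so this is root position (figured bass 7).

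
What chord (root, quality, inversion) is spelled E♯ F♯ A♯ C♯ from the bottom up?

F# major seventh, third inversion

The pitch classes E#, F#, A#, C# arrange in thirds as F#–A#–C#–E#: an F# major seventh chord.
E# is the seventh of F# major seventh; seventh in the bass means third inversion (figured bass 4/2).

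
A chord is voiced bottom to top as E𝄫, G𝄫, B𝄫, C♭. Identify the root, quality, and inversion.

Reducing to letter names: Ebb, Gbb, Bbb, Cb. These stack in thirds as Cb–Ebb–Gbb–Bbb — a Cb half-diminished seventh chord.
The lowest note is Ebb, the third of the chord, so this is first inversion (figured bass 6/5).

Cb half-diminished seventh, first inversion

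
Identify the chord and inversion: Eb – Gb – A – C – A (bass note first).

The distinct note names are Eb, Gb, A, C. Stacked in thirds they read A–C–Eb–Gb, which is a diminished seventh chord on A.
With the fifth (Eb) in the bass, the chord is in second inversion (figured bass 4/3).

A diminished seventh, second inversion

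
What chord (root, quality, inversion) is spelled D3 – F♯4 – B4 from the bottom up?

The distinct note names are D, F#, B. Stacked in thirds they read B–D–F#, which is a minor triad on B.
The lowest note is D, the third of the chord, so this is first inversion (figured bass 6).

B minor, first inversion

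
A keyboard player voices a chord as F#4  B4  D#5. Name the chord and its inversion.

B major, second inversion

The distinct note names are F#, B, D#. Stacked in thirds they read B–D#–F#, which is a major triad on B.
F# is the fifth of B major; fifth in the bass means second inversion (figured bass 6/4).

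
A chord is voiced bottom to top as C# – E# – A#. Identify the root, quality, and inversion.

Reducing to letter names: C#, E#, A#. These stack in thirds as A#–C#–E# — an A# minor triad.
C# is the third of A# minor; third in the bass means first inversion (figured bass 6).

A# minor, first inversion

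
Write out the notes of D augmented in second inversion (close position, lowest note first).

A#, D, F#

D augmented is D–F#–A#. Second inversion puts the fifth (A#) in the bass, with the remaining tones above: A#, D, F#.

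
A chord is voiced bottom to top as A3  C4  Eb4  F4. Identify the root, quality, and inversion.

The distinct note names are A, C, Eb, F. Stacked in thirds they read F–A–C–Eb, which is a dominant seventh chord on F.
The lowest note is A, the third of the chord, so this is first inversion (figured bass 6/5).

F dominant seventh, first inversion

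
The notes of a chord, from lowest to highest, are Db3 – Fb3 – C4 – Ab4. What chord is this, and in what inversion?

The pitch classes Db, Fb, C, Ab arrange in thirds as Db–Fb–Ab–C: a Db minor-major seventh chord.
The lowest note is Db, the root of the chord, so this is root position (figured bass 7).

Db minor-major seventh, root position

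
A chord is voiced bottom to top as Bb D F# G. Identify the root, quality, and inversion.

G minor-major seventh, first inversion

Reducing to letter names: Bb, D, F#, G. These stack in thirds as G–Bb–D–F# — a G minor-major seventh chord.
The lowest note is Bb, the third of the chord, so this is first inversion (figured bass 6/5).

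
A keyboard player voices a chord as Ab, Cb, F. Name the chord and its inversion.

Reducing to letter names: Ab, Cb, F. These stack in thirds as F–Ab–Cb — an F diminished triad.
With the third (Ab) in the bass, the chord is in first inversion (figured bass 6).

F diminished, first inversion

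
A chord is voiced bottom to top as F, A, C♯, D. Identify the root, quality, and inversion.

D minor-major seventh, first inversion

The pitch classes F, A, C#, D arrange in thirds as D–F–A–C#: a D minor-major seventh chord.
With the third (F) in the bass, the chord is in first inversion (figured bass 6/5).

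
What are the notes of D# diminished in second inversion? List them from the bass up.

Spelling D# diminished: D#–F#–A. In second inversion the fifth is bass, giving A, D#, F# from the bottom.

A, D#, F#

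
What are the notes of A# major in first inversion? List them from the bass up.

Spelling A# major: A#–C##–E#. In first inversion the third is bass, giving C##, E#, A# from the bottom.

C##, E#, A#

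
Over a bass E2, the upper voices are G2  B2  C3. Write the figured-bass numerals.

6/5

The notes E, G, B, C stack in thirds as C–E–G–B — a C major seventh chord. The bass E is the third, so this is first inversion: figured 6/5.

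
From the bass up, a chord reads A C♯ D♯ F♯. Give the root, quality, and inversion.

Reducing to letter names: A, C#, D#, F#. These stack in thirds as D#–F#–A–C# — a D# half-diminished seventh chord.
The lowest note is A, the fifth of the chord, so this is second inversion (figured bass 4/3).

D# half-diminished seventh, second inversion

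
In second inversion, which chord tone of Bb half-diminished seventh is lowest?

Fb

Bb half-diminished seventh is Bb–Db–Fb–Ab. Second inversion places the fifth in the bass: Fb.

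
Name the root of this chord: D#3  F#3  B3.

B

Reordering D#, F#, B into stacked thirds gives B–D#–F#; the bottom of that stack, B, is the root.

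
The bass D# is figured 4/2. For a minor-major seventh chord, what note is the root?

The figures 4/2 mean the seventh of the chord is in the bass. If D# is the seventh of a minor-major seventh chord, the root is E (chord tones E–G–B–D#).

E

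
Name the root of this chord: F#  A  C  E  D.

D

The distinct letter names are F#, A, C, E, D. Arranged as a stack of thirds they read D–F#–A–C–E, so D is the root (a D dominant ninth chord).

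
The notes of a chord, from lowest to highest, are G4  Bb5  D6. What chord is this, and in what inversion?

G minor, root position

The pitch classes G, Bb, D arrange in thirds as G–Bb–D: a G minor triad.
G is the root of G minor; root in the bass means root position (figured bass 5/3).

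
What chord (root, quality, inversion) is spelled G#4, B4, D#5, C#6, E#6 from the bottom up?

The pitch classes G#, B, D#, C#, E# arrange in thirds as C#–E#–G#–B–D#: a C# dominant ninth chord.
The lowest note is G#, the fifth of the chord, so this is second inversion.

C# dominant ninth, second inversion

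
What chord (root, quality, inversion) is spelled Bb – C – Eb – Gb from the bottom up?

C half-diminished seventh, third inversion

The pitch classes Bb, C, Eb, Gb arrange in thirds as C–Eb–Gb–Bb: a C half-diminished seventh chord.
Bb is the seventh of C half-diminished seventh; seventh in the bass means third inversion (figured bass 4/2).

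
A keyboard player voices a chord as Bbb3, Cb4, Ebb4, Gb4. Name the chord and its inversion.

Cb minor seventh, third inversion

The distinct note names are Bbb, Cb, Ebb, Gb. Stacked in thirds they read Cb–Ebb–Gb–Bbb, which is a minor seventh chord on Cb.
Bbb is the seventh of Cb minor seventh; seventh in the bass means third inversion (figured bass 4/2).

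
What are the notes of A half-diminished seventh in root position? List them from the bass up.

Spelling A half-diminished seventh: A–C–Eb–G. In root position the root is bass, giving A, C, Eb, G from the bottom.

A, C, Eb, G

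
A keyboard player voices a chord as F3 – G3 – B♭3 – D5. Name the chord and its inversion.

The pitch classes F, G, Bb, D arrange in thirds as G–Bb–D–F: a G minor seventh chord.
F is the seventh of G minor seventh; seventh in the bass means third inversion (figured bass 4/2).

G minor seventh, third inversion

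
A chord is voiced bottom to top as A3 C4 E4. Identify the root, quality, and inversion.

The distinct note names are A, C, E. Stacked in thirds they read A–C–E, which is a minor triad on A.
A is the root of A minor; root in the bass means root position (figured bass 5/3).

A minor, root position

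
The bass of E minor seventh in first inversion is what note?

G

In first inversion the third is lowest. For E minor seventh (E–G–B–D) that is G.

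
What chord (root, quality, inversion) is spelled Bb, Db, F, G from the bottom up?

The pitch classes Bb, Db, F, G arrange in thirds as G–Bb–Db–F: a G half-diminished seventh chord.
The lowest note is Bb, the third of the chord, so this is first inversion (figured bass 6/5).

G half-diminished seventh, first inversion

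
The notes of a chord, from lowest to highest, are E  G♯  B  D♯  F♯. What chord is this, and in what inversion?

The pitch classes E, G#, B, D#, F# arrange in thirds as E–G#–B–D#–F#: an E major ninth chord.
E is the root of E major ninth; root in the bass means root position.

E major ninth, root position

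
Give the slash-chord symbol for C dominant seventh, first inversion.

First inversion of C dominant seventh has the third (E) in the bass. As a slash chord: C7/E.

C7/E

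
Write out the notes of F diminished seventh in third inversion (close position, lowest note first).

The chord tones are F–Ab–Cb–Ebb. With the seventh (Ebb) lowest for third inversion: Ebb, F, Ab, Cb.

Ebb, F, Ab, Cb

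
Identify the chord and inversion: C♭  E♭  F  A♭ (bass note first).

The distinct note names are Cb, Eb, F, Ab. Stacked in thirds they read F–Ab–Cb–Eb, which is a half-diminished seventh chord on F.
Cb is the fifth of F half-diminished seventh; fifth in the bass means second inversion (figured bass 4/3).

F half-diminished seventh, second inversion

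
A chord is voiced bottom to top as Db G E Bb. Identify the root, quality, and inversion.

E diminished seventh, third inversion

The pitch classes Db, G, E, Bb arrange in thirds as E–G–Bb–Db: an E diminished seventh chord.
The lowest note is Db, the seventh of the chord, so this is third inversion (figured bass 4/2).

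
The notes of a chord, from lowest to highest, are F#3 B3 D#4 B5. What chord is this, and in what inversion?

B major, second inversion

Reducing to letter names: F#, B, D#. These stack in thirds as B–D#–F# — a B major triad.
With the fifth (F#) in the bass, the chord is in second inversion (figured bass 6/4).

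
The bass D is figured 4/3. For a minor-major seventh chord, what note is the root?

The figures 4/3 mean the fifth of the chord is in the bass. If D is the fifth of a minor-major seventh chord, the root is G (chord tones G–Bb–D–F#).

G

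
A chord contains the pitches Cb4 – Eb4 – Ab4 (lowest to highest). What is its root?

Ab

Reordering Cb, Eb, Ab into stacked thirds gives Ab–Cb–Eb; the bottom of that stack, Ab, is the root.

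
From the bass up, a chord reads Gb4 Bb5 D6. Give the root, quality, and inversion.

Gb augmented, root position

The pitch classes Gb, Bb, D arrange in thirds as Gb–Bb–D: a Gb augmented triad.
Gb is the root of Gb augmented; root in the bass means root position (figured bass 5/3).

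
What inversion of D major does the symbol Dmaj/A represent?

Dmaj/A means D major with A in the bass. A is the fifth of D major (D–F#–A), so this is second inversion.

second inversion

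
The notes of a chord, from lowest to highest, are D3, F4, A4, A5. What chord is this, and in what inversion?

D minor, root position

Reducing to letter names: D, F, A. These stack in thirds as D–F–A — a D minor triad.
With the root (D) in the bass, the chord is in root position (figured bass 5/3).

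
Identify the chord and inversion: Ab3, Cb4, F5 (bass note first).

F diminished, first inversion

The distinct note names are Ab, Cb, F. Stacked in thirds they read F–Ab–Cb, which is a diminished triad on F.
Ab is the third of F diminished; third in the bass means first inversion (figured bass 6).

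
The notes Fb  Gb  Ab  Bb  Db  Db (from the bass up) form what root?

Gb

The distinct letter names are Fb, Gb, Ab, Bb, Db. Arranged as a stack of thirds they read Gb–Bb–Db–Fb–Ab, so Gb is the root (a Gb dominant ninth chord).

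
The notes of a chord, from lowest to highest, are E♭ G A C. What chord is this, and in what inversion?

The distinct note names are Eb, G, A, C. Stacked in thirds they read A–C–Eb–G, which is a half-diminished seventh chord on A.
Eb is the fifth of A half-diminished seventh; fifth in the bass means second inversion (figured bass 4/3).

A half-diminished seventh, second inversion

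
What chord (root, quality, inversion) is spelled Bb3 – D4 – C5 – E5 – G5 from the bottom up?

C dominant ninth, third inversion

The distinct note names are Bb, D, C, E, G. Stacked in thirds they read C–E–G–Bb–D, which is a dominant ninth chord on C.
The lowest note is Bb, the seventh of the chord, so this is third inversion.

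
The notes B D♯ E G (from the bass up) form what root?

B, D#, E, G are the tones of an E minor-major seventh chord (E–G–B–D#), making E the root.

E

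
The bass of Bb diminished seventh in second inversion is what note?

The fifth of Bb diminished seventh (Bb–Db–Fb–Abb) is Fb; that is the bass in second inversion.

Fb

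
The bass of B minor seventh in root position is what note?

B

The root of B minor seventh (B–D–F#–A) is B; that is the bass in root position.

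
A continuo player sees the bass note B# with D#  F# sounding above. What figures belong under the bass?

5/3

The notes B#, D#, F# stack in thirds as B#–D#–F# — a B# diminished triad. The bass B# is the root, so this is root position: figured 5/3.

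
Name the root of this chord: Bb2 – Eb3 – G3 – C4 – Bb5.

C

Bb, Eb, G, C are the tones of a C minor seventh chord (C–Eb–G–Bb), making C the root.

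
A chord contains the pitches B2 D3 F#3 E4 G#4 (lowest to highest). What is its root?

The distinct letter names are B, D, F#, E, G#. Arranged as a stack of thirds they read E–G#–B–D–F#, so E is the root (an E dominant ninth chord).

E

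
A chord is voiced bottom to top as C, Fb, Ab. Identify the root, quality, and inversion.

The distinct note names are C, Fb, Ab. Stacked in thirds they read Fb–Ab–C, which is an augmented triad on Fb.
C is the fifth of Fb augmented; fifth in the bass means second inversion (figured bass 6/4).

Fb augmented, second inversion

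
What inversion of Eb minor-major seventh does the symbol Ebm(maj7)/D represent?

Ebm(maj7)/D means Eb minor-major seventh with D in the bass. D is the seventh of Eb minor-major seventh (Eb–Gb–Bb–D), so this is third inversion.

third inversion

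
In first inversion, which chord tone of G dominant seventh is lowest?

B

G dominant seventh is G–B–D–F. First inversion places the third in the bass: B.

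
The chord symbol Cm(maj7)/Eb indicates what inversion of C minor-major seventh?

Cm(maj7)/Eb means C minor-major seventh with Eb in the bass. Eb is the third of C minor-major seventh (C–Eb–G–B), so this is first inversion.

first inversion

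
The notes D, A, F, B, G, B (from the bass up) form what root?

D, A, F, B, G are the tones of a G dominant ninth chord (G–B–D–F–A), making G the root.

G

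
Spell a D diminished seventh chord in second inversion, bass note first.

Ab, Cb, D, F

D diminished seventh is D–F–Ab–Cb. Second inversion puts the fifth (Ab) in the bass, with the remaining tones above: Ab, Cb, D, F.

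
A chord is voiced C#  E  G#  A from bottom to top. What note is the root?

A

Reordering C#, E, G#, A into stacked thirds gives A–C#–E–G#; the bottom of that stack, A, is the root.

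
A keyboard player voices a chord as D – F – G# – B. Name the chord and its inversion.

G# diminished seventh, second inversion

Reducing to letter names: D, F, G#, B. These stack in thirds as G#–B–D–F — a G# diminished seventh chord.
With the fifth (D) in the bass, the chord is in second inversion (figured bass 4/3).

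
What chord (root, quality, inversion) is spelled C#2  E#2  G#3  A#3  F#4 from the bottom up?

The distinct note names are C#, E#, G#, A#, F#. Stacked in thirds they read F#–A#–C#–E#–G#, which is a major ninth chord on F#.
With the fifth (C#) in the bass, the chord is in second inversion.

F# major ninth, second inversion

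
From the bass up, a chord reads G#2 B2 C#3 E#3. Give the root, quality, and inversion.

C# dominant seventh, second inversion

The pitch classes G#, B, C#, E# arrange in thirds as C#–E#–G#–B: a C# dominant seventh chord.
With the fifth (G#) in the bass, the chord is in second inversion (figured bass 4/3).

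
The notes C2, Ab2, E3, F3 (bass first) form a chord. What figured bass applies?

4/3

The notes C, Ab, E, F stack in thirds as F–Ab–C–E — an F minor-major seventh chord. The bass C is the fifth, so this is second inversion: figured 4/3.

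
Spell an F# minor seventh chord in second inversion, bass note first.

C#, E, F#, A

Spelling F# minor seventh: F#–A–C#–E. In second inversion the fifth is bass, giving C#, E, F#, A from the bottom.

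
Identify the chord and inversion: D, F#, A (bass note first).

D major, root position

The pitch classes D, F#, A arrange in thirds as D–F#–A: a D major triad.
D is the root of D major; root in the bass means root position (figured bass 5/3).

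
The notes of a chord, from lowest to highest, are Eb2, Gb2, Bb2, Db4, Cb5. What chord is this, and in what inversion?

Cb major ninth, first inversion

Reducing to letter names: Eb, Gb, Bb, Db, Cb. These stack in thirds as Cb–Eb–Gb–Bb–Db — a Cb major ninth chord.
Eb is the third of Cb major ninth; third in the bass means first inversion.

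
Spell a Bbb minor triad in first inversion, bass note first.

Dbb, Fb, Bbb

The chord tones are Bbb–Dbb–Fb. With the third (Dbb) lowest for first inversion: Dbb, Fb, Bbb.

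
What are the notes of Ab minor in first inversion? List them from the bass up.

Ab minor is Ab–Cb–Eb. First inversion puts the third (Cb) in the bass, with the remaining tones above: Cb, Eb, Ab.

Cb, Eb, Ab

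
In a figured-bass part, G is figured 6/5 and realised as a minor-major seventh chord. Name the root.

The figures 6/5 mean the third of the chord is in the bass. If G is the third of a minor-major seventh chord, the root is E (chord tones E–G–B–D#).

E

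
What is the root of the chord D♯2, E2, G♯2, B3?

The distinct letter names are D#, E, G#, B. Arranged as a stack of thirds they read E–G#–B–D#, so E is the root (an E major seventh chord).

E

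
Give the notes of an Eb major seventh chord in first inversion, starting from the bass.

G, Bb, D, Eb

The chord tones are Eb–G–Bb–D. With the third (G) lowest for first inversion: G, Bb, D, Eb.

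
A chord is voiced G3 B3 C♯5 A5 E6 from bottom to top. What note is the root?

A

The distinct letter names are G, B, C#, A, E. Arranged as a stack of thirds they read A–C#–E–G–B, so A is the root (an A dominant ninth chord).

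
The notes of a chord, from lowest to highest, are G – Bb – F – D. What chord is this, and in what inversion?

G minor seventh, root position

The pitch classes G, Bb, F, D arrange in thirds as G–Bb–D–F: a G minor seventh chord.
G is the root of G minor seventh; root in the bass means root position (figured bass 7).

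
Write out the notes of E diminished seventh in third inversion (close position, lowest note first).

E diminished seventh is E–G–Bb–Db. Third inversion puts the seventh (Db) in the bass, with the remaining tones above: Db, E, G, Bb.

Db, E, G, Bb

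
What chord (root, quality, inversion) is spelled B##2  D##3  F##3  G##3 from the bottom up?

G## dominant seventh, first inversion

The distinct note names are B##, D##, F##, G##. Stacked in thirds they read G##–B##–D##–F##, which is a dominant seventh chord on G##.
The lowest note is B##, the third of the chord, so this is first inversion (figured bass 6/5).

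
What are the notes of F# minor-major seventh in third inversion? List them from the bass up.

E#, F#, A, C#

F# minor-major seventh is F#–A–C#–E#. Third inversion puts the seventh (E#) in the bass, with the remaining tones above: E#, F#, A, C#.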